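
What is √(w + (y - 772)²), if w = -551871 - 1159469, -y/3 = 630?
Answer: 2*√1343726 ≈ 2318.4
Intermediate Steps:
y = -1890 (y = -3*630 = -1890)
w = -1711340
√(w + (y - 772)²) = √(-1711340 + (-1890 - 772)²) = √(-1711340 + (-2662)²) = √(-1711340 + 7086244) = √5374904 = 2*√1343726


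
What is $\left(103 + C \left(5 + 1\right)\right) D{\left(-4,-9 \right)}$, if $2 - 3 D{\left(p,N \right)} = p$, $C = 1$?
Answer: $218$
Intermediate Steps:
$D{\left(p,N \right)} = \frac{2}{3} - \frac{p}{3}$
$\left(103 + C \left(5 + 1\right)\right) D{\left(-4,-9 \right)} = \left(103 + 1 \left(5 + 1\right)\right) \left(\frac{2}{3} - - \frac{4}{3}\right) = \left(103 + 1 \cdot 6\right) \left(\frac{2}{3} + \frac{4}{3}\right) = \left(103 + 6\right) 2 = 109 \cdot 2 = 218$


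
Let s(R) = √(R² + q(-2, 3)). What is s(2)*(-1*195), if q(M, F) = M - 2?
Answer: 0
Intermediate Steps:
q(M, F) = -2 + M
s(R) = √(-4 + R²) (s(R) = √(R² + (-2 - 2)) = √(R² - 4) = √(-4 + R²))
s(2)*(-1*195) = √(-4 + 2²)*(-1*195) = √(-4 + 4)*(-195) = √0*(-195) = 0*(-195) = 0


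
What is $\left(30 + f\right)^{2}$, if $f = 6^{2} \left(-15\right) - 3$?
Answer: $263169$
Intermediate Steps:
$f = -543$ ($f = 36 \left(-15\right) - 3 = -540 - 3 = -543$)
$\left(30 + f\right)^{2} = \left(30 - 543\right)^{2} = \left(-513\right)^{2} = 263169$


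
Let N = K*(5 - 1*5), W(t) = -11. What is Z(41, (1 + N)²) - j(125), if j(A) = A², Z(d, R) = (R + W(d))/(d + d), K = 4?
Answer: -640630/41 ≈ -15625.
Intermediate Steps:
N = 0 (N = 4*(5 - 1*5) = 4*(5 - 5) = 4*0 = 0)
Z(d, R) = (-11 + R)/(2*d) (Z(d, R) = (R - 11)/(d + d) = (-11 + R)/((2*d)) = (-11 + R)*(1/(2*d)) = (-11 + R)/(2*d))
Z(41, (1 + N)²) - j(125) = (½)*(-11 + (1 + 0)²)/41 - 1*125² = (½)*(1/41)*(-11 + 1²) - 1*15625 = (½)*(1/41)*(-11 + 1) - 15625 = (½)*(1/41)*(-10) - 15625 = -5/41 - 15625 = -640630/41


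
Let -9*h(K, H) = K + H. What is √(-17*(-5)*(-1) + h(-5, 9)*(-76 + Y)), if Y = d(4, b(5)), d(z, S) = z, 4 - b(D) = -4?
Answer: I*√53 ≈ 7.2801*I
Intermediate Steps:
h(K, H) = -H/9 - K/9 (h(K, H) = -(K + H)/9 = -(H + K)/9 = -H/9 - K/9)
b(D) = 8 (b(D) = 4 - 1*(-4) = 4 + 4 = 8)
Y = 4
√(-17*(-5)*(-1) + h(-5, 9)*(-76 + Y)) = √(-17*(-5)*(-1) + (-⅑*9 - ⅑*(-5))*(-76 + 4)) = √(85*(-1) + (-1 + 5/9)*(-72)) = √(-85 - 4/9*(-72)) = √(-85 + 32) = √(-53) = I*√53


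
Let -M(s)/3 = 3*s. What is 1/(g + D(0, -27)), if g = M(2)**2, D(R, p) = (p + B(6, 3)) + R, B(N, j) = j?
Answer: 1/300 ≈ 0.0033333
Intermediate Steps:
M(s) = -9*s
D(R, p) = 3 + R + p (D(R, p) = (p + 3) + R = (3 + p) + R = 3 + R + p)
g = 324 (g = (-9*2)**2 = (-18)**2 = 324)
1/(g + D(0, -27)) = 1/(324 + (3 + 0 - 27)) = 1/(324 - 24) = 1/300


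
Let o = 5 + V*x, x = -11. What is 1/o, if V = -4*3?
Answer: 1/137 ≈ 0.0072993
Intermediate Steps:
V = -12
o = 137 (o = 5 - 12*(-11) = 5 + 132 = 137)
1/o = 1/137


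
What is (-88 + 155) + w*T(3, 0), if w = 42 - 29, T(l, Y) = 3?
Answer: 106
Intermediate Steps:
w = 13
(-88 + 155) + w*T(3, 0) = (-88 + 155) + 13*3 = 67 + 39 = 106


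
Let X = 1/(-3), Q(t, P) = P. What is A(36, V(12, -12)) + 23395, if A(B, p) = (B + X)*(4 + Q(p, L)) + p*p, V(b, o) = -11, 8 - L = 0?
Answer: 23944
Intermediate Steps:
L = 8 (L = 8 - 1*0 = 8 + 0 = 8)
X = -⅓ ≈ -0.33333
A(B, p) = -4 + p² + 12*B (A(B, p) = (B - ⅓)*(4 + 8) + p*p = (-⅓ + B)*12 + p² = (-4 + 12*B) + p² = -4 + p² + 12*B)
A(36, V(12, -12)) + 23395 = (-4 + (-11)² + 12*36) + 23395 = (-4 + 121 + 432) + 23395 = 549 + 23395 = 23944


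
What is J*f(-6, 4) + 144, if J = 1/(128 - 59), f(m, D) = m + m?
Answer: 3308/23 ≈ 143.83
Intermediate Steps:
f(m, D) = 2*m
J = 1/69 ≈ 0.014493
J*f(-6, 4) + 144 = (2*(-6))/69 + 144 = (1/69)*(-12) + 144 = -4/23 + 144 = 3308/23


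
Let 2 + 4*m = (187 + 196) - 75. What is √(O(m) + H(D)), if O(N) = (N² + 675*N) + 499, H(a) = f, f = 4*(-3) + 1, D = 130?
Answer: √231911/2 ≈ 240.79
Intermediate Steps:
f = -11 (f = -12 + 1 = -11)
m = 153/2 (m = -½ + ((187 + 196) - 75)/4 = -½ + (383 - 75)/4 = -½ + (¼)*308 = -½ + 77 = 153/2 ≈ 76.500)
H(a) = -11
O(N) = 499 + N² + 675*N
√(O(m) + H(D)) = √((499 + (153/2)² + 675*(153/2)) - 11) = √((499 + 23409/4 + 103275/2) - 11) = √(231955/4 - 11) = √(231911/4) = √231911/2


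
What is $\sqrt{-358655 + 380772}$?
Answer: $\sqrt{22117} \approx 148.72$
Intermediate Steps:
$\sqrt{-358655 + 380772} = \sqrt{22117}$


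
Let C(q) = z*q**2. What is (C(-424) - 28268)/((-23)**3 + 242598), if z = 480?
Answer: 86264212/230431 ≈ 374.36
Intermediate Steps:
C(q) = 480*q**2
(C(-424) - 28268)/((-23)**3 + 242598) = (480*(-424)**2 - 28268)/((-23)**3 + 242598) = (480*179776 - 28268)/(-12167 + 242598) = (86292480 - 28268)/230431 = 86264212*(1/230431) = 86264212/230431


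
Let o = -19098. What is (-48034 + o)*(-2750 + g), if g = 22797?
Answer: -1345795204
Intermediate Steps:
(-48034 + o)*(-2750 + g) = (-48034 - 19098)*(-2750 + 22797) = -67132*20047 = -1345795204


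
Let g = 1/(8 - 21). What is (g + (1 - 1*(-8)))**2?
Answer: 13456/169 ≈ 79.621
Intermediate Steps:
g = -1/13 (g = 1/(-13) = -1/13 ≈ -0.076923)
(g + (1 - 1*(-8)))**2 = (-1/13 + (1 - 1*(-8)))**2 = (-1/13 + (1 + 8))**2 = (-1/13 + 9)**2 = (116/13)**2 = 13456/169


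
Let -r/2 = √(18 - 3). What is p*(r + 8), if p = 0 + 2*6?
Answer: 96 - 24*√15 ≈ 3.0484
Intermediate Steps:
p = 12 (p = 0 + 12 = 12)
r = -2*√15 (r = -2*√(18 - 3) = -2*√15 ≈ -7.7460)
p*(r + 8) = 12*(-2*√15 + 8) = 12*(8 - 2*√15) = 96 - 24*√15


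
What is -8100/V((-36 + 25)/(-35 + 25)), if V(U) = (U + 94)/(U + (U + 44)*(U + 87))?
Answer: -107309070/317 ≈ -3.3851e+5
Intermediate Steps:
V(U) = (94 + U)/(U + (44 + U)*(87 + U))
-8100/V((-36 + 25)/(-35 + 25)) = -8100*(3828 + ((-36 + 25)/(-35 + 25))² + 132*((-36 + 25)/(-35 + 25)))/(94 + (-36 + 25)/(-35 + 25)) = -8100*(3828 + (-11/(-10))² + 132*(-11/(-10)))/(94 - 11/(-10)) = -8100*(3828 + (-11*(-⅒))² + 132*(-11*(-⅒)))/(94 - 11*(-⅒)) = -8100*(3828 + (11/10)² + 132*(11/10))/(94 + 11/10) = -8100/((951/10)/(3828 + 121/100 + 726/5)) = -8100/((951/10)/(397441/100)) = -8100/((100/397441)*(951/10)) = -8100/9510/397441 = -8100*397441/9510 = -107309070/317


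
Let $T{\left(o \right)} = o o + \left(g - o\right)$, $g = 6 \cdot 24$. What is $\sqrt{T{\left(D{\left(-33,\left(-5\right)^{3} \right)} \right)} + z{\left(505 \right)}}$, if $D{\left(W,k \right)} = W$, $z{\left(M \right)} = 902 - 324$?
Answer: $2 \sqrt{461} \approx 42.942$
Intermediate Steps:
$z{\left(M \right)} = 578$ ($z{\left(M \right)} = 902 - 324 = 578$)
$g = 144$
$T{\left(o \right)} = 144 + o^{2} - o$ ($T{\left(o \right)} = o o - \left(-144 + o\right) = o^{2} - \left(-144 + o\right) = 144 + o^{2} - o$)
$\sqrt{T{\left(D{\left(-33,\left(-5\right)^{3} \right)} \right)} + z{\left(505 \right)}} = \sqrt{\left(144 + \left(-33\right)^{2} - -33\right) + 578} = \sqrt{\left(144 + 1089 + 33\right) + 578} = \sqrt{1266 + 578} = \sqrt{1844} = 2 \sqrt{461}$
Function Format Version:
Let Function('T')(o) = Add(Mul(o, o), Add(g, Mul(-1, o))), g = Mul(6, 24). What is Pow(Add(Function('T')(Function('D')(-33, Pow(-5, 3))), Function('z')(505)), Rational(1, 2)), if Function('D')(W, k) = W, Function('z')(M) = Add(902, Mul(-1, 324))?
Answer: Mul(2, Pow(461, Rational(1, 2))) ≈ 42.942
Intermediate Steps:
Function('z')(M) = 578 (Function('z')(M) = Add(902, -324) = 578)
g = 144
Function('T')(o) = Add(144, Pow(o, 2), Mul(-1, o)) (Function('T')(o) = Add(Mul(o, o), Add(144, Mul(-1, o))) = Add(Pow(o, 2), Add(144, Mul(-1, o))) = Add(144, Pow(o, 2), Mul(-1, o)))
Pow(Add(Function('T')(Function('D')(-33, Pow(-5, 3))), Function('z')(505)), Rational(1, 2)) = Pow(Add(Add(144, Pow(-33, 2), Mul(-1, -33)), 578), Rational(1, 2)) = Pow(Add(Add(144, 1089, 33), 578), Rational(1, 2)) = Pow(Add(1266, 578), Rational(1, 2)) = Pow(1844, Rational(1, 2)) = Mul(2, Pow(461, Rational(1, 2)))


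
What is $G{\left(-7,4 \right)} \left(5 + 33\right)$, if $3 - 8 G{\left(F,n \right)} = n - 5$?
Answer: $19$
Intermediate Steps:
$G{\left(F,n \right)} = 1 - \frac{n}{8}$ ($G{\left(F,n \right)} = \frac{3}{8} - \frac{n - 5}{8} = \frac{3}{8} - \frac{-5 + n}{8} = \frac{3}{8} - \left(- \frac{5}{8} + \frac{n}{8}\right) = 1 - \frac{n}{8}$)
$G{\left(-7,4 \right)} \left(5 + 33\right) = \left(1 - \frac{1}{2}\right) \left(5 + 33\right) = \left(1 - \frac{1}{2}\right) 38 = \frac{1}{2} \cdot 38 = 19$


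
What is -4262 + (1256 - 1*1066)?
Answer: -4072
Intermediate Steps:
-4262 + (1256 - 1*1066) = -4262 + (1256 - 1066) = -4262 + 190 = -4072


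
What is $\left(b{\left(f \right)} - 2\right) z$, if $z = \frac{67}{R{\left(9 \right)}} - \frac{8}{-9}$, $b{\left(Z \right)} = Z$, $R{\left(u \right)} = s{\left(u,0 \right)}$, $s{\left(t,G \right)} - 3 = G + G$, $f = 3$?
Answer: $\frac{209}{9} \approx 23.222$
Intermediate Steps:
$s{\left(t,G \right)} = 3 + 2 G$ ($s{\left(t,G \right)} = 3 + \left(G + G\right) = 3 + 2 G$)
$R{\left(u \right)} = 3$ ($R{\left(u \right)} = 3 + 2 \cdot 0 = 3 + 0 = 3$)
$z = \frac{209}{9}$ ($z = \frac{67}{3} - \frac{8}{-9} = 67 \cdot \frac{1}{3} - - \frac{8}{9} = \frac{67}{3} + \frac{8}{9} = \frac{209}{9} \approx 23.222$)
$\left(b{\left(f \right)} - 2\right) z = \left(3 - 2\right) \frac{209}{9} = 1 \cdot \frac{209}{9} = \frac{209}{9}$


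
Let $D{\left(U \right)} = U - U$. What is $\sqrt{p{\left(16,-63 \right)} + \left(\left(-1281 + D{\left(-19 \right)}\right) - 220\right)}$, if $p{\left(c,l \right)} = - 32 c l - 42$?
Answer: $\sqrt{30713} \approx 175.25$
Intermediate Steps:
$p{\left(c,l \right)} = -42 - 32 c l$ ($p{\left(c,l \right)} = - 32 c l - 42 = -42 - 32 c l$)
$D{\left(U \right)} = 0$
$\sqrt{p{\left(16,-63 \right)} + \left(\left(-1281 + D{\left(-19 \right)}\right) - 220\right)} = \sqrt{\left(-42 - 512 \left(-63\right)\right) + \left(\left(-1281 + 0\right) - 220\right)} = \sqrt{\left(-42 + 32256\right) - 1501} = \sqrt{32214 - 1501} = \sqrt{30713}$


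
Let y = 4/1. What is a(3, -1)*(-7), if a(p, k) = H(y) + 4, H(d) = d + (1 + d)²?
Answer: -231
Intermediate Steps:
y = 4 (y = 4*1 = 4)
a(p, k) = 33 (a(p, k) = (4 + (1 + 4)²) + 4 = (4 + 5²) + 4 = (4 + 25) + 4 = 29 + 4 = 33)
a(3, -1)*(-7) = 33*(-7) = -231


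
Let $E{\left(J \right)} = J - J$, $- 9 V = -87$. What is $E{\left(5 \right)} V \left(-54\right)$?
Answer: $0$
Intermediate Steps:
$V = \frac{29}{3}$ ($V = \left(- \frac{1}{9}\right) \left(-87\right) = \frac{29}{3} \approx 9.6667$)
$E{\left(J \right)} = 0$
$E{\left(5 \right)} V \left(-54\right) = 0 \cdot \frac{29}{3} \left(-54\right) = 0 \left(-54\right) = 0$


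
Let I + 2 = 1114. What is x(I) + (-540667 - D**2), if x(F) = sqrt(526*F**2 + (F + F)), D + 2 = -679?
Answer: -1004428 + 44*sqrt(335963) ≈ -9.7893e+5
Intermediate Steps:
D = -681 (D = -2 - 679 = -681)
I = 1112 (I = -2 + 1114 = 1112)
x(F) = sqrt(2*F + 526*F**2) (x(F) = sqrt(526*F**2 + 2*F) = sqrt(2*F + 526*F**2))
x(I) + (-540667 - D**2) = sqrt(2)*sqrt(1112*(1 + 263*1112)) + (-540667 - 1*(-681)**2) = sqrt(2)*sqrt(1112*(1 + 292456)) + (-540667 - 1*463761) = sqrt(2)*sqrt(1112*292457) + (-540667 - 463761) = sqrt(2)*sqrt(325212184) - 1004428 = sqrt(2)*(22*sqrt(671926)) - 1004428 = 44*sqrt(335963) - 1004428 = -1004428 + 44*sqrt(335963)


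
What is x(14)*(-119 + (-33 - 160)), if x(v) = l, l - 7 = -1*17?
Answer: 3120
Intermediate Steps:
l = -10 (l = 7 - 1*17 = 7 - 17 = -10)
x(v) = -10
x(14)*(-119 + (-33 - 160)) = -10*(-119 + (-33 - 160)) = -10*(-119 - 193) = -10*(-312) = 3120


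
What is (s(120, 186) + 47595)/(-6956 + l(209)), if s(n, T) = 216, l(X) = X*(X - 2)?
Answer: 47811/36307 ≈ 1.3169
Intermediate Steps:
l(X) = X*(-2 + X)
(s(120, 186) + 47595)/(-6956 + l(209)) = (216 + 47595)/(-6956 + 209*(-2 + 209)) = 47811/(-6956 + 209*207) = 47811/(-6956 + 43263) = 47811/36307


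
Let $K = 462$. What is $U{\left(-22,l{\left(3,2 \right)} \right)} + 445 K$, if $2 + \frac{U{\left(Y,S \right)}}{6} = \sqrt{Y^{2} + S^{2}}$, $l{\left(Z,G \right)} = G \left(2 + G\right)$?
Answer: $205578 + 12 \sqrt{137} \approx 2.0572 \cdot 10^{5}$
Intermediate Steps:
$U{\left(Y,S \right)} = -12 + 6 \sqrt{S^{2} + Y^{2}}$ ($U{\left(Y,S \right)} = -12 + 6 \sqrt{Y^{2} + S^{2}} = -12 + 6 \sqrt{S^{2} + Y^{2}}$)
$U{\left(-22,l{\left(3,2 \right)} \right)} + 445 K = \left(-12 + 6 \sqrt{\left(2 \left(2 + 2\right)\right)^{2} + \left(-22\right)^{2}}\right) + 445 \cdot 462 = \left(-12 + 6 \sqrt{\left(2 \cdot 4\right)^{2} + 484}\right) + 205590 = \left(-12 + 6 \sqrt{8^{2} + 484}\right) + 205590 = \left(-12 + 6 \sqrt{64 + 484}\right) + 205590 = \left(-12 + 6 \sqrt{548}\right) + 205590 = \left(-12 + 6 \cdot 2 \sqrt{137}\right) + 205590 = \left(-12 + 12 \sqrt{137}\right) + 205590 = 205578 + 12 \sqrt{137}$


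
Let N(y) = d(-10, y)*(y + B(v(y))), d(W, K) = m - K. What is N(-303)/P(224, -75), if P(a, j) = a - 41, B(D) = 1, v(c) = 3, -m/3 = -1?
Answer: -30804/61 ≈ -504.98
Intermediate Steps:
m = 3 (m = -3*(-1) = 3)
d(W, K) = 3 - K
P(a, j) = -41 + a
N(y) = (1 + y)*(3 - y) (N(y) = (3 - y)*(y + 1) = (3 - y)*(1 + y) = (1 + y)*(3 - y))
N(-303)/P(224, -75) = (-(1 - 303)*(-3 - 303))/(-41 + 224) = -1*(-302)*(-306)/183 = -92412*1/183 = -30804/61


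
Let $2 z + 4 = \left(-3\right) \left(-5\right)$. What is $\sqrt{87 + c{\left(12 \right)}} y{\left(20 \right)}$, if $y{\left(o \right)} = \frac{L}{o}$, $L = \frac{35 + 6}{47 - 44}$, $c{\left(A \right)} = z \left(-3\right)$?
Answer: $\frac{41 \sqrt{282}}{120} \approx 5.7376$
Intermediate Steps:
$z = \frac{11}{2}$ ($z = -2 + \frac{\left(-3\right) \left(-5\right)}{2} = -2 + \frac{1}{2} \cdot 15 = -2 + \frac{15}{2} = \frac{11}{2} \approx 5.5$)
$c{\left(A \right)} = - \frac{33}{2}$ ($c{\left(A \right)} = \frac{11}{2} \left(-3\right) = - \frac{33}{2}$)
$L = \frac{41}{3} \approx 13.667$
$y{\left(o \right)} = \frac{41}{3 o}$
$\sqrt{87 + c{\left(12 \right)}} y{\left(20 \right)} = \sqrt{87 - \frac{33}{2}} \frac{41}{3 \cdot 20} = \sqrt{\frac{141}{2}} \cdot \frac{41}{3} \cdot \frac{1}{20} = \frac{\sqrt{282}}{2} \cdot \frac{41}{60} = \frac{41 \sqrt{282}}{120}$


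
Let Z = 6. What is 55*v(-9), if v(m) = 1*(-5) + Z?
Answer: 55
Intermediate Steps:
v(m) = 1 (v(m) = 1*(-5) + 6 = -5 + 6 = 1)
55*v(-9) = 55*1 = 55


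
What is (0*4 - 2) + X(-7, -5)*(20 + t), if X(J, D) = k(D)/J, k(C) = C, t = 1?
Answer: 13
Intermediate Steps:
X(J, D) = D/J
(0*4 - 2) + X(-7, -5)*(20 + t) = (0*4 - 2) + (-5/(-7))*(20 + 1) = (0 - 2) - 5*(-1/7)*21 = -2 + (5/7)*21 = -2 + 15 = 13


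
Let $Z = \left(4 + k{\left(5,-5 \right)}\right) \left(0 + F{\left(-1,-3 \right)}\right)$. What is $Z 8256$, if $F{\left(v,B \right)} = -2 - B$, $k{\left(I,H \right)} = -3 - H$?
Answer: $49536$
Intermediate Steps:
$Z = 6$ ($Z = \left(4 - -2\right) \left(0 - -1\right) = \left(4 + \left(-3 + 5\right)\right) \left(0 + \left(-2 + 3\right)\right) = \left(4 + 2\right) \left(0 + 1\right) = 6 \cdot 1 = 6$)
$Z 8256 = 6 \cdot 8256 = 49536$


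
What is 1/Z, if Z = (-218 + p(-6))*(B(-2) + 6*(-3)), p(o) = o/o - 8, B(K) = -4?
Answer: 1/4950 ≈ 0.00020202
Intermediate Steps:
p(o) = -7 (p(o) = 1 - 8 = -7)
Z = 4950 (Z = (-218 - 7)*(-4 + 6*(-3)) = -225*(-4 - 18) = -225*(-22) = 4950)
1/Z = 1/4950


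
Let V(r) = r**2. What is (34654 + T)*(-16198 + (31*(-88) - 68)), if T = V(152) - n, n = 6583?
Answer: -972017950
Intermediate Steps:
T = 16521 (T = 152**2 - 1*6583 = 23104 - 6583 = 16521)
(34654 + T)*(-16198 + (31*(-88) - 68)) = (34654 + 16521)*(-16198 + (31*(-88) - 68)) = 51175*(-16198 + (-2728 - 68)) = 51175*(-16198 - 2796) = 51175*(-18994) = -972017950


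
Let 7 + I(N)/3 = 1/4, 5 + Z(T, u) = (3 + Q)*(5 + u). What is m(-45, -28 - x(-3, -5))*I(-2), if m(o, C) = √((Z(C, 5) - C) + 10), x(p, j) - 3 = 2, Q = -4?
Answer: -81*√7/2 ≈ -107.15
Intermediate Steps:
Z(T, u) = -10 - u (Z(T, u) = -5 + (3 - 4)*(5 + u) = -5 - (5 + u) = -5 + (-5 - u) = -10 - u)
x(p, j) = 5 (x(p, j) = 3 + 2 = 5)
m(o, C) = √(-5 - C) (m(o, C) = √(((-10 - 1*5) - C) + 10) = √(((-10 - 5) - C) + 10) = √((-15 - C) + 10) = √(-5 - C))
I(N) = -81/4 (I(N) = -21 + 3/4 = -21 + 3*(¼) = -21 + ¾ = -81/4)
m(-45, -28 - x(-3, -5))*I(-2) = √(-5 - (-28 - 1*5))*(-81/4) = √(-5 - (-28 - 5))*(-81/4) = √(-5 - 1*(-33))*(-81/4) = √(-5 + 33)*(-81/4) = √28*(-81/4) = (2*√7)*(-81/4) = -81*√7/2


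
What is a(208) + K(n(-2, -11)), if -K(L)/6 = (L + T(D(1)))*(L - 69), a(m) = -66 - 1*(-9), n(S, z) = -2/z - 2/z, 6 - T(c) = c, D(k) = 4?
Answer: 110883/121 ≈ 916.39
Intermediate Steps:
T(c) = 6 - c
n(S, z) = -4/z
a(m) = -57 (a(m) = -66 + 9 = -57)
K(L) = -6*(-69 + L)*(2 + L) (K(L) = -6*(L + (6 - 1*4))*(L - 69) = -6*(L + (6 - 4))*(-69 + L) = -6*(L + 2)*(-69 + L) = -6*(2 + L)*(-69 + L) = -6*(-69 + L)*(2 + L))
a(208) + K(n(-2, -11)) = -57 + (828 - 6*(-4/(-11))² + 402*(-4/(-11))) = -57 + (828 - 6*(-4*(-1/11))² + 402*(-4*(-1/11))) = -57 + (828 - 6*(4/11)² + 402*(4/11)) = -57 + (828 - 6*16/121 + 1608/11) = -57 + (828 - 96/121 + 1608/11) = -57 + 117780/121 = 110883/121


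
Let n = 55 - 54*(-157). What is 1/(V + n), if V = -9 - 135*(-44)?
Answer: 1/14464 ≈ 6.9137e-5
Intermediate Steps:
V = 5931 (V = -9 + 5940 = 5931)
n = 8533 (n = 55 + 8478 = 8533)
1/(V + n) = 1/(5931 + 8533) = 1/14464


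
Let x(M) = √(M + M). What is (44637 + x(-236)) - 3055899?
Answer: -3011262 + 2*I*√118 ≈ -3.0113e+6 + 21.726*I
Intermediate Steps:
x(M) = √2*√M (x(M) = √(2*M) = √2*√M)
(44637 + x(-236)) - 3055899 = (44637 + √2*√(-236)) - 3055899 = (44637 + √2*(2*I*√59)) - 3055899 = (44637 + 2*I*√118) - 3055899 = -3011262 + 2*I*√118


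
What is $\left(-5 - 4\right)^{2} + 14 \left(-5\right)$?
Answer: $11$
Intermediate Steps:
$\left(-5 - 4\right)^{2} + 14 \left(-5\right) = \left(-9\right)^{2} - 70 = 81 - 70 = 11$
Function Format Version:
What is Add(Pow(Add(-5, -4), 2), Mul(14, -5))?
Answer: 11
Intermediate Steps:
Add(Pow(Add(-5, -4), 2), Mul(14, -5)) = Add(Pow(-9, 2), -70) = Add(81, -70) = 11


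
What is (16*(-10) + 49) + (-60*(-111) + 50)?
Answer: 6599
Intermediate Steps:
(16*(-10) + 49) + (-60*(-111) + 50) = (-160 + 49) + (6660 + 50) = -111 + 6710 = 6599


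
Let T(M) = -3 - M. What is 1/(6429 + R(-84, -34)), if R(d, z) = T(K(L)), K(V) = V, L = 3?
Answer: 1/6423 ≈ 0.00015569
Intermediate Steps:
R(d, z) = -6 (R(d, z) = -3 - 1*3 = -3 - 3 = -6)
1/(6429 + R(-84, -34)) = 1/(6429 - 6) = 1/6423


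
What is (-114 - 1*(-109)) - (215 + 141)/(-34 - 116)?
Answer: -197/75 ≈ -2.6267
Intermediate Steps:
(-114 - 1*(-109)) - (215 + 141)/(-34 - 116) = (-114 + 109) - 356/(-150) = -5 - 356*(-1)/150 = -5 - 1*(-178/75) = -5 + 178/75 = -197/75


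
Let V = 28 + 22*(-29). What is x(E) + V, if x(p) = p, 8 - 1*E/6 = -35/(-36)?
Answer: -3407/6 ≈ -567.83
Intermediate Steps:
V = -610 (V = 28 - 638 = -610)
E = 253/6 (E = 48 - (-210)/(-36) = 48 - (-210)*(-1)/36 = 48 - 6*35/36 = 48 - 35/6 = 253/6 ≈ 42.167)
x(E) + V = 253/6 - 610 = -3407/6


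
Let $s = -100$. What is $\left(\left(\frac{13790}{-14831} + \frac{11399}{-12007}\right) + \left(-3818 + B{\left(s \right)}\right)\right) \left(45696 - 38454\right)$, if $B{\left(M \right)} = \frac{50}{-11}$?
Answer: $- \frac{54252812506446810}{1958833987} \approx -2.7696 \cdot 10^{7}$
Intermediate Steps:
$B{\left(M \right)} = - \frac{50}{11}$ ($B{\left(M \right)} = 50 \left(- \frac{1}{11}\right) = - \frac{50}{11}$)
$\left(\left(\frac{13790}{-14831} + \frac{11399}{-12007}\right) + \left(-3818 + B{\left(s \right)}\right)\right) \left(45696 - 38454\right) = \left(\left(\frac{13790}{-14831} + \frac{11399}{-12007}\right) - \frac{42048}{11}\right) \left(45696 - 38454\right) = \left(\left(13790 \left(- \frac{1}{14831}\right) + 11399 \left(- \frac{1}{12007}\right)\right) - \frac{42048}{11}\right) 7242 = \left(\left(- \frac{13790}{14831} - \frac{11399}{12007}\right) - \frac{42048}{11}\right) 7242 = \left(- \frac{334635099}{178075817} - \frac{42048}{11}\right) 7242 = \left(- \frac{7491412939305}{1958833987}\right) 7242 = - \frac{54252812506446810}{1958833987}$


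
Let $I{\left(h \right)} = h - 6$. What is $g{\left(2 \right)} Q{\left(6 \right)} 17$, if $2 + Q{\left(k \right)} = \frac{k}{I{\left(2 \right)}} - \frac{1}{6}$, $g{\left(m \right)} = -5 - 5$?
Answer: $\frac{1870}{3} \approx 623.33$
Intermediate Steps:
$g{\left(m \right)} = -10$ ($g{\left(m \right)} = -5 - 5 = -10$)
$I{\left(h \right)} = -6 + h$ ($I{\left(h \right)} = h - 6 = -6 + h$)
$Q{\left(k \right)} = - \frac{13}{6} - \frac{k}{4}$ ($Q{\left(k \right)} = -2 + \left(\frac{k}{-6 + 2} - \frac{1}{6}\right) = -2 + \left(\frac{k}{-4} - \frac{1}{6}\right) = -2 + \left(k \left(- \frac{1}{4}\right) - \frac{1}{6}\right) = -2 - \left(\frac{1}{6} + \frac{k}{4}\right) = - \frac{13}{6} - \frac{k}{4}$)
$g{\left(2 \right)} Q{\left(6 \right)} 17 = - 10 \left(- \frac{13}{6} - \frac{3}{2}\right) 17 = \left(-10\right) \left(- \frac{11}{3}\right) 17 = \frac{110}{3} \cdot 17 = \frac{1870}{3}$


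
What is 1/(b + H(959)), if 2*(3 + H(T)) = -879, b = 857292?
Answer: 2/1713699 ≈ 1.1671e-6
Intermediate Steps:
H(T) = -885/2 (H(T) = -3 + (½)*(-879) = -3 - 879/2 = -885/2)
1/(b + H(959)) = 1/(857292 - 885/2) = 1/(1713699/2) = 2/1713699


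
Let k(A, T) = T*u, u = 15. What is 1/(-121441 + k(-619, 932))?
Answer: -1/107461 ≈ -9.3057e-6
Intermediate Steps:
k(A, T) = 15*T (k(A, T) = T*15 = 15*T)
1/(-121441 + k(-619, 932)) = 1/(-121441 + 15*932) = 1/(-121441 + 13980) = 1/(-107461) = -1/107461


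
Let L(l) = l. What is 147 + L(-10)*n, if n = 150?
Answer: -1353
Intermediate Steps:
147 + L(-10)*n = 147 - 10*150 = 147 - 1500 = -1353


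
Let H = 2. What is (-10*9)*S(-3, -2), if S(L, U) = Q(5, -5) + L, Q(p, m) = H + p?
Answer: -360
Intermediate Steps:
Q(p, m) = 2 + p
S(L, U) = 7 + L (S(L, U) = (2 + 5) + L = 7 + L)
(-10*9)*S(-3, -2) = (-10*9)*(7 - 3) = -90*4 = -360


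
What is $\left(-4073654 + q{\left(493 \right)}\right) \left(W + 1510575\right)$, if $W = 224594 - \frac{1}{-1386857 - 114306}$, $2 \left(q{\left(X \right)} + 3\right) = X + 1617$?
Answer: $- \frac{10608197626747387896}{1501163} \approx -7.0667 \cdot 10^{12}$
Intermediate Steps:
$q{\left(X \right)} = \frac{1611}{2} + \frac{X}{2}$ ($q{\left(X \right)} = -3 + \frac{X + 1617}{2} = -3 + \frac{1617 + X}{2} = -3 + \left(\frac{1617}{2} + \frac{X}{2}\right) = \frac{1611}{2} + \frac{X}{2}$)
$W = \frac{337152202823}{1501163}$ ($W = 224594 - \frac{1}{-1501163} = 224594 - - \frac{1}{1501163} = 224594 + \frac{1}{1501163} = \frac{337152202823}{1501163} \approx 2.2459 \cdot 10^{5}$)
$\left(-4073654 + q{\left(493 \right)}\right) \left(W + 1510575\right) = \left(-4073654 + \left(\frac{1611}{2} + \frac{1}{2} \cdot 493\right)\right) \left(\frac{337152202823}{1501163} + 1510575\right) = \left(-4073654 + \left(\frac{1611}{2} + \frac{493}{2}\right)\right) \frac{2604771501548}{1501163} = \left(-4073654 + 1052\right) \frac{2604771501548}{1501163} = \left(-4072602\right) \frac{2604771501548}{1501163} = - \frac{10608197626747387896}{1501163}$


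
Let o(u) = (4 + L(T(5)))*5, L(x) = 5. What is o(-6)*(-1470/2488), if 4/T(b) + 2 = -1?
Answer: -33075/1244 ≈ -26.588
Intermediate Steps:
T(b) = -4/3 (T(b) = 4/(-2 - 1) = 4/(-3) = 4*(-1/3) = -4/3)
o(u) = 45 (o(u) = (4 + 5)*5 = 9*5 = 45)
o(-6)*(-1470/2488) = 45*(-1470/2488) = 45*(-1470*1/2488) = 45*(-735/1244) = -33075/1244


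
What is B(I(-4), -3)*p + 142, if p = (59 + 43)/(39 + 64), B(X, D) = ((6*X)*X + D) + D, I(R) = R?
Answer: 23806/103 ≈ 231.13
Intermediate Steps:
B(X, D) = 2*D + 6*X² (B(X, D) = (6*X² + D) + D = (D + 6*X²) + D = 2*D + 6*X²)
p = 102/103 ≈ 0.99029
B(I(-4), -3)*p + 142 = (2*(-3) + 6*(-4)²)*(102/103) + 142 = (-6 + 6*16)*(102/103) + 142 = (-6 + 96)*(102/103) + 142 = 90*(102/103) + 142 = 9180/103 + 142 = 23806/103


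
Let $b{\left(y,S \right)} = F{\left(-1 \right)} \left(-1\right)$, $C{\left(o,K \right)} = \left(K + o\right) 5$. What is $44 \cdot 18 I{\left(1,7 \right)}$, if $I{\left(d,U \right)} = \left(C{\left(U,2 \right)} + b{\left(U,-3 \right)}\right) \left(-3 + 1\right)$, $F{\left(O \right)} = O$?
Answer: $-72864$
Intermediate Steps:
$C{\left(o,K \right)} = 5 K + 5 o$
$b{\left(y,S \right)} = 1$ ($b{\left(y,S \right)} = \left(-1\right) \left(-1\right) = 1$)
$I{\left(d,U \right)} = -22 - 10 U$ ($I{\left(d,U \right)} = \left(\left(5 \cdot 2 + 5 U\right) + 1\right) \left(-3 + 1\right) = \left(\left(10 + 5 U\right) + 1\right) \left(-2\right) = \left(11 + 5 U\right) \left(-2\right) = -22 - 10 U$)
$44 \cdot 18 I{\left(1,7 \right)} = 44 \cdot 18 \left(-22 - 70\right) = 792 \left(-22 - 70\right) = 792 \left(-92\right) = -72864$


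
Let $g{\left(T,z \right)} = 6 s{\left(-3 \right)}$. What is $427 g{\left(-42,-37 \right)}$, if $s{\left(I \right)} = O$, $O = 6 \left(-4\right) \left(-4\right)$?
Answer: $245952$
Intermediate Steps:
$O = 96$ ($O = \left(-24\right) \left(-4\right) = 96$)
$s{\left(I \right)} = 96$
$g{\left(T,z \right)} = 576$ ($g{\left(T,z \right)} = 6 \cdot 96 = 576$)
$427 g{\left(-42,-37 \right)} = 427 \cdot 576 = 245952$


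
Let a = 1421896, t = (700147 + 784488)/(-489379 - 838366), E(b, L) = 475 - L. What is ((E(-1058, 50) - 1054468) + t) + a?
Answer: 97682699370/265549 ≈ 3.6785e+5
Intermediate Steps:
t = -296927/265549 (t = 1484635/(-1327745) = 1484635*(-1/1327745) = -296927/265549 ≈ -1.1182)
((E(-1058, 50) - 1054468) + t) + a = (((475 - 1*50) - 1054468) - 296927/265549) + 1421896 = (((475 - 50) - 1054468) - 296927/265549) + 1421896 = ((425 - 1054468) - 296927/265549) + 1421896 = (-1054043 - 296927/265549) + 1421896 = -279900361534/265549 + 1421896 = 97682699370/265549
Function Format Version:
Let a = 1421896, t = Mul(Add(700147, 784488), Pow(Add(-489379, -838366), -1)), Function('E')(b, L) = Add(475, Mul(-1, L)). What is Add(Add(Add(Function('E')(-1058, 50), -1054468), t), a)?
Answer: Rational(97682699370, 265549) ≈ 3.6785e+5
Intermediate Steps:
t = Rational(-296927, 265549) (t = Mul(1484635, Pow(-1327745, -1)) = Mul(1484635, Rational(-1, 1327745)) = Rational(-296927, 265549) ≈ -1.1182)
Add(Add(Add(Function('E')(-1058, 50), -1054468), t), a) = Add(Add(Add(Add(475, Mul(-1, 50)), -1054468), Rational(-296927, 265549)), 1421896) = Add(Add(Add(Add(475, -50), -1054468), Rational(-296927, 265549)), 1421896) = Add(Add(Add(425, -1054468), Rational(-296927, 265549)), 1421896) = Add(Add(-1054043, Rational(-296927, 265549)), 1421896) = Add(Rational(-279900361534, 265549), 1421896) = Rational(97682699370, 265549)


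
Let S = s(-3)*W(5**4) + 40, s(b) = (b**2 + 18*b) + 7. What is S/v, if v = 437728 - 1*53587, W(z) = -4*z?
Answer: 31680/128047 ≈ 0.24741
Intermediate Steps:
s(b) = 7 + b**2 + 18*b
v = 384141 (v = 437728 - 53587 = 384141)
S = 95040 (S = (7 + (-3)**2 + 18*(-3))*(-4*5**4) + 40 = (7 + 9 - 54)*(-4*625) + 40 = -38*(-2500) + 40 = 95000 + 40 = 95040)
S/v = 95040/384141 = 95040*(1/384141) = 31680/128047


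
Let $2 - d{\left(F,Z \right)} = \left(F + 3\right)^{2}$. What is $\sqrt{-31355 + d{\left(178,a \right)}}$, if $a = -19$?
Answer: $i \sqrt{64114} \approx 253.21 i$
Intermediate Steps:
$d{\left(F,Z \right)} = 2 - \left(3 + F\right)^{2}$ ($d{\left(F,Z \right)} = 2 - \left(F + 3\right)^{2} = 2 - \left(3 + F\right)^{2}$)
$\sqrt{-31355 + d{\left(178,a \right)}} = \sqrt{-31355 + \left(2 - \left(3 + 178\right)^{2}\right)} = \sqrt{-31355 + \left(2 - 181^{2}\right)} = \sqrt{-31355 + \left(2 - 32761\right)} = \sqrt{-31355 - 32759} = \sqrt{-64114} = i \sqrt{64114}$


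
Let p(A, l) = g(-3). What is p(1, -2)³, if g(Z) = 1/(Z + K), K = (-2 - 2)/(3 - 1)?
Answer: -1/125 ≈ -0.0080000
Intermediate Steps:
K = -2 (K = -4/2 = -4*½ = -2)
g(Z) = 1/(-2 + Z) (g(Z) = 1/(Z - 2) = 1/(-2 + Z))
p(A, l) = -⅕ (p(A, l) = 1/(-2 - 3) = 1/(-5) = -⅕)
p(1, -2)³ = (-⅕)³ = -1/125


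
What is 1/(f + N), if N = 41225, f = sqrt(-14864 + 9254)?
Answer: 485/19994191 - I*sqrt(5610)/1699506235 ≈ 2.4257e-5 - 4.4072e-8*I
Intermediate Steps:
f = I*sqrt(5610) (f = sqrt(-5610) = I*sqrt(5610) ≈ 74.9*I)
1/(f + N) = 1/(I*sqrt(5610) + 41225) = 1/(41225 + I*sqrt(5610))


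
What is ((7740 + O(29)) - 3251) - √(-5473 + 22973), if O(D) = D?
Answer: 4518 - 50*√7 ≈ 4385.7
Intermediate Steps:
((7740 + O(29)) - 3251) - √(-5473 + 22973) = ((7740 + 29) - 3251) - √(-5473 + 22973) = (7769 - 3251) - √17500 = 4518 - 50*√7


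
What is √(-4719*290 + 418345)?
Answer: I*√950165 ≈ 974.76*I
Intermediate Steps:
√(-4719*290 + 418345) = √(-1368510 + 418345) = √(-950165) = I*√950165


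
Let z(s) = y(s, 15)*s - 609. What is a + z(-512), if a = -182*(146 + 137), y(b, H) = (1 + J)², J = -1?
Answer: -52115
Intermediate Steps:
y(b, H) = 0 (y(b, H) = (1 - 1)² = 0² = 0)
z(s) = -609 (z(s) = 0*s - 609 = 0 - 609 = -609)
a = -51506 (a = -182*283 = -51506)
a + z(-512) = -51506 - 609 = -52115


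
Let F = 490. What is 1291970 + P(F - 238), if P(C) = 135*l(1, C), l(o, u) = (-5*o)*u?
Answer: 1121870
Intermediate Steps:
l(o, u) = -5*o*u
P(C) = -675*C (P(C) = 135*(-5*1*C) = 135*(-5*C) = -675*C)
1291970 + P(F - 238) = 1291970 - 675*(490 - 238) = 1291970 - 675*252 = 1291970 - 170100 = 1121870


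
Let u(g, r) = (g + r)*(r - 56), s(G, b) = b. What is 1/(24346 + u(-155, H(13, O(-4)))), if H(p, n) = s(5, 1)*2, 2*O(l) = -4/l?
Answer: 1/32608 ≈ 3.0667e-5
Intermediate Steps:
O(l) = -2/l (O(l) = (-4/l)/2 = -2/l)
H(p, n) = 2 (H(p, n) = 1*2 = 2)
u(g, r) = (-56 + r)*(g + r) (u(g, r) = (g + r)*(-56 + r) = (-56 + r)*(g + r))
1/(24346 + u(-155, H(13, O(-4)))) = 1/(24346 + (2**2 - 56*(-155) - 56*2 - 155*2)) = 1/(24346 + (4 + 8680 - 112 - 310)) = 1/(24346 + 8262) = 1/32608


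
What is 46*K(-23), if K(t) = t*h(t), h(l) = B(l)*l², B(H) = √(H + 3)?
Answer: -1119364*I*√5 ≈ -2.503e+6*I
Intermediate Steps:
B(H) = √(3 + H)
h(l) = l²*√(3 + l) (h(l) = √(3 + l)*l² = l²*√(3 + l))
K(t) = t³*√(3 + t) (K(t) = t*(t²*√(3 + t)) = t³*√(3 + t))
46*K(-23) = 46*((-23)³*√(3 - 23)) = 46*(-24334*I*√5) = -1119364*I*√5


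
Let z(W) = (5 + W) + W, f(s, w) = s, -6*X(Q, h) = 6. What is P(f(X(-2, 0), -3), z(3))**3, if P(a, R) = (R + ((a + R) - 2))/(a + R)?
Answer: 6859/1000 ≈ 6.8590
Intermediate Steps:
X(Q, h) = -1 (X(Q, h) = -1/6*6 = -1)
z(W) = 5 + 2*W
P(a, R) = (-2 + a + 2*R)/(R + a) (P(a, R) = (R + ((R + a) - 2))/(R + a) = (R + (-2 + R + a))/(R + a) = (-2 + a + 2*R)/(R + a))
P(f(X(-2, 0), -3), z(3))**3 = ((-2 - 1 + 2*(5 + 2*3))/((5 + 2*3) - 1))**3 = ((-2 - 1 + 2*(5 + 6))/((5 + 6) - 1))**3 = ((-2 - 1 + 2*11)/(11 - 1))**3 = ((-2 - 1 + 22)/10)**3 = ((1/10)*19)**3 = (19/10)**3 = 6859/1000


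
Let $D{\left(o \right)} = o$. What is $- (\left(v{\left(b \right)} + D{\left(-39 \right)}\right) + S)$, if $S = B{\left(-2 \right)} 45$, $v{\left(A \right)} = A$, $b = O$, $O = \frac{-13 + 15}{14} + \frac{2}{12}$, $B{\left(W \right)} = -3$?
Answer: $\frac{7295}{42} \approx 173.69$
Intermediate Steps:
$O = \frac{13}{42}$ ($O = 2 \cdot \frac{1}{14} + 2 \cdot \frac{1}{12} = \frac{1}{7} + \frac{1}{6} = \frac{13}{42} \approx 0.30952$)
$b = \frac{13}{42} \approx 0.30952$
$S = -135$ ($S = \left(-3\right) 45 = -135$)
$- (\left(v{\left(b \right)} + D{\left(-39 \right)}\right) + S) = - (\left(\frac{13}{42} - 39\right) - 135) = - (- \frac{1625}{42} - 135) = \left(-1\right) \left(- \frac{7295}{42}\right) = \frac{7295}{42}$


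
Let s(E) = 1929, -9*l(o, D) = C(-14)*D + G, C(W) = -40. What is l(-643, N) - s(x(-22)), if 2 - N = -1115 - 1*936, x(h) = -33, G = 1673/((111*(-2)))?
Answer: 14378171/1998 ≈ 7196.3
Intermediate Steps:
G = -1673/222 (G = 1673/(-222) = 1673*(-1/222) = -1673/222 ≈ -7.5360)
N = 2053 (N = 2 - (-1115 - 1*936) = 2 - (-1115 - 936) = 2 - 1*(-2051) = 2 + 2051 = 2053)
l(o, D) = 1673/1998 + 40*D/9 (l(o, D) = -(-40*D - 1673/222)/9 = -(-1673/222 - 40*D)/9 = 1673/1998 + 40*D/9)
l(-643, N) - s(x(-22)) = (1673/1998 + (40/9)*2053) - 1*1929 = (1673/1998 + 82120/9) - 1929 = 18232313/1998 - 1929 = 14378171/1998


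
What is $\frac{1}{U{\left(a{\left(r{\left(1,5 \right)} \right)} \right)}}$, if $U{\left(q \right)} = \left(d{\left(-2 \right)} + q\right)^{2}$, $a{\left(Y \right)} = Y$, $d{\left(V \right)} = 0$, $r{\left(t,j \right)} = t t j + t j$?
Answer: $\frac{1}{100} \approx 0.01$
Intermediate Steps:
$r{\left(t,j \right)} = j t + j t^{2}$ ($r{\left(t,j \right)} = t^{2} j + j t = j t^{2} + j t = j t + j t^{2}$)
$U{\left(q \right)} = q^{2}$ ($U{\left(q \right)} = \left(0 + q\right)^{2} = q^{2}$)
$\frac{1}{U{\left(a{\left(r{\left(1,5 \right)} \right)} \right)}} = \frac{1}{\left(5 \cdot 1 \left(1 + 1\right)\right)^{2}} = \frac{1}{\left(5 \cdot 1 \cdot 2\right)^{2}} = \frac{1}{10^{2}} = \frac{1}{100}$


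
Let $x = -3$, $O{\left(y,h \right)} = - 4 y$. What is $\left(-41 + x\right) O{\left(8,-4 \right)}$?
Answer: $1408$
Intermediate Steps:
$\left(-41 + x\right) O{\left(8,-4 \right)} = \left(-41 - 3\right) \left(\left(-4\right) 8\right) = \left(-44\right) \left(-32\right) = 1408$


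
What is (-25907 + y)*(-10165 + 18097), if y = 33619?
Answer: 61171584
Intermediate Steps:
(-25907 + y)*(-10165 + 18097) = (-25907 + 33619)*(-10165 + 18097) = 7712*7932 = 61171584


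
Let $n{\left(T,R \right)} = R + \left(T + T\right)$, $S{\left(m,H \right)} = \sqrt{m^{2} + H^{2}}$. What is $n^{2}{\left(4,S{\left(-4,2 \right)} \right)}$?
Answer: $84 + 32 \sqrt{5} \approx 155.55$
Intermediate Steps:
$S{\left(m,H \right)} = \sqrt{H^{2} + m^{2}}$
$n{\left(T,R \right)} = R + 2 T$
$n^{2}{\left(4,S{\left(-4,2 \right)} \right)} = \left(\sqrt{2^{2} + \left(-4\right)^{2}} + 2 \cdot 4\right)^{2} = \left(\sqrt{4 + 16} + 8\right)^{2} = \left(\sqrt{20} + 8\right)^{2} = \left(2 \sqrt{5} + 8\right)^{2} = \left(8 + 2 \sqrt{5}\right)^{2}$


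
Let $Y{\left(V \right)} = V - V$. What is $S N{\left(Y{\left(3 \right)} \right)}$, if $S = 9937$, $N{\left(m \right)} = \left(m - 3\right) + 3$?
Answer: $0$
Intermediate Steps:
$Y{\left(V \right)} = 0$
$N{\left(m \right)} = m$ ($N{\left(m \right)} = \left(-3 + m\right) + 3 = m$)
$S N{\left(Y{\left(3 \right)} \right)} = 9937 \cdot 0 = 0$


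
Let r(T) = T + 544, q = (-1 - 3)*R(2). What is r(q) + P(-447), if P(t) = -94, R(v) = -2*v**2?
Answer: 482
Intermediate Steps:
q = 32 (q = (-1 - 3)*(-2*2**2) = -(-8)*4 = -4*(-8) = 32)
r(T) = 544 + T
r(q) + P(-447) = (544 + 32) - 94 = 576 - 94 = 482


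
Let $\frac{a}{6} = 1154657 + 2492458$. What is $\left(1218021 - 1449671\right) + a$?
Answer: $21651040$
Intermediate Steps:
$a = 21882690$ ($a = 6 \left(1154657 + 2492458\right) = 6 \cdot 3647115 = 21882690$)
$\left(1218021 - 1449671\right) + a = \left(1218021 - 1449671\right) + 21882690 = -231650 + 21882690 = 21651040$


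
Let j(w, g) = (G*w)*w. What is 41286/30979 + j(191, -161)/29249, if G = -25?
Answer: -27046048261/906104771 ≈ -29.849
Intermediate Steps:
j(w, g) = -25*w² (j(w, g) = (-25*w)*w = -25*w²)
41286/30979 + j(191, -161)/29249 = 41286/30979 - 25*191²/29249 = 41286*(1/30979) - 25*36481*(1/29249) = 41286/30979 - 912025*1/29249 = 41286/30979 - 912025/29249 = -27046048261/906104771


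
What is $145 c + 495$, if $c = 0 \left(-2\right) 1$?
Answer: $495$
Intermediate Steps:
$c = 0$ ($c = 0 \cdot 1 = 0$)
$145 c + 495 = 145 \cdot 0 + 495 = 0 + 495 = 495$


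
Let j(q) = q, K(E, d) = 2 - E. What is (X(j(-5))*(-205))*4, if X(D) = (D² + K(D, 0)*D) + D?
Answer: 12300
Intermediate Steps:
X(D) = D + D² + D*(2 - D) (X(D) = (D² + (2 - D)*D) + D = (D² + D*(2 - D)) + D = D + D² + D*(2 - D))
(X(j(-5))*(-205))*4 = ((3*(-5))*(-205))*4 = -15*(-205)*4 = 3075*4 = 12300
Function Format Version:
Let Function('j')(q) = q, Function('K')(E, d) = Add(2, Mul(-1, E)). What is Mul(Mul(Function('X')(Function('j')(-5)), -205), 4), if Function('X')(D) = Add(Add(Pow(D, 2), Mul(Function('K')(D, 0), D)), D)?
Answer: 12300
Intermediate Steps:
Function('X')(D) = Add(D, Pow(D, 2), Mul(D, Add(2, Mul(-1, D)))) (Function('X')(D) = Add(Add(Pow(D, 2), Mul(Add(2, Mul(-1, D)), D)), D) = Add(Add(Pow(D, 2), Mul(D, Add(2, Mul(-1, D)))), D) = Add(D, Pow(D, 2), Mul(D, Add(2, Mul(-1, D)))))
Mul(Mul(Function('X')(Function('j')(-5)), -205), 4) = Mul(Mul(Mul(3, -5), -205), 4) = Mul(Mul(-15, -205), 4) = Mul(3075, 4) = 12300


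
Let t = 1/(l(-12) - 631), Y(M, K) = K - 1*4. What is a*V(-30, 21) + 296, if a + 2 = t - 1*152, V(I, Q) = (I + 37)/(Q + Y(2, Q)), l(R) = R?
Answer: 6539303/24434 ≈ 267.63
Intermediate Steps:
Y(M, K) = -4 + K (Y(M, K) = K - 4 = -4 + K)
t = -1/643 (t = 1/(-12 - 631) = 1/(-643) = -1/643 ≈ -0.0015552)
V(I, Q) = (37 + I)/(-4 + 2*Q) (V(I, Q) = (I + 37)/(Q + (-4 + Q)) = (37 + I)/(-4 + 2*Q))
a = -99023/643 (a = -2 + (-1/643 - 1*152) = -2 + (-1/643 - 152) = -2 - 97737/643 = -99023/643 ≈ -154.00)
a*V(-30, 21) + 296 = -99023*(37 - 30)/(1286*(-2 + 21)) + 296 = -99023*7/(1286*19) + 296 = -99023/643*7/38 + 296 = -693161/24434 + 296 = 6539303/24434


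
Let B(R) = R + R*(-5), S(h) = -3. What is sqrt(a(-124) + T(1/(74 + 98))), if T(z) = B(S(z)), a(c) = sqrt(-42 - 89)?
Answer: sqrt(12 + I*sqrt(131)) ≈ 3.7804 + 1.5138*I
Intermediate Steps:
B(R) = -4*R (B(R) = R - 5*R = -4*R)
a(c) = I*sqrt(131) (a(c) = sqrt(-131) = I*sqrt(131))
T(z) = 12 (T(z) = -4*(-3) = 12)
sqrt(a(-124) + T(1/(74 + 98))) = sqrt(I*sqrt(131) + 12) = sqrt(12 + I*sqrt(131))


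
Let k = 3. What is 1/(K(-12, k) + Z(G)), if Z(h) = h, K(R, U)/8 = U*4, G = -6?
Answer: 1/90 ≈ 0.011111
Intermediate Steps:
K(R, U) = 32*U (K(R, U) = 8*(U*4) = 8*(4*U) = 32*U)
1/(K(-12, k) + Z(G)) = 1/(32*3 - 6) = 1/(96 - 6) = 1/90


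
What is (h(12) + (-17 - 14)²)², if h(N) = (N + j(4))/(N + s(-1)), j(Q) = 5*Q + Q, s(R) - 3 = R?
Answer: 45495025/49 ≈ 9.2847e+5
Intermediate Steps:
s(R) = 3 + R
j(Q) = 6*Q
h(N) = (24 + N)/(2 + N) (h(N) = (N + 6*4)/(N + (3 - 1)) = (N + 24)/(N + 2) = (24 + N)/(2 + N))
(h(12) + (-17 - 14)²)² = ((24 + 12)/(2 + 12) + (-17 - 14)²)² = (36/14 + (-31)²)² = ((1/14)*36 + 961)² = (18/7 + 961)² = (6745/7)² = 45495025/49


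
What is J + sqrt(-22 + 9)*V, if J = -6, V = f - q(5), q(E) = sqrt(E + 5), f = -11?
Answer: -6 - I*sqrt(13)*(11 + sqrt(10)) ≈ -6.0 - 51.063*I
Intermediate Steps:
q(E) = sqrt(5 + E)
V = -11 - sqrt(10) (V = -11 - sqrt(5 + 5) = -11 - sqrt(10) ≈ -14.162)
J + sqrt(-22 + 9)*V = -6 + sqrt(-22 + 9)*(-11 - sqrt(10)) = -6 + sqrt(-13)*(-11 - sqrt(10)) = -6 + (I*sqrt(13))*(-11 - sqrt(10)) = -6 + I*sqrt(13)*(-11 - sqrt(10))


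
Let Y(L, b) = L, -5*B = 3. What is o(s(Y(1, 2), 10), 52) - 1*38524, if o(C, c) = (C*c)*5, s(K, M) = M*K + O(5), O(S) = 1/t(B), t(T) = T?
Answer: -109072/3 ≈ -36357.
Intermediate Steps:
B = -⅗ (B = -⅕*3 = -⅗ ≈ -0.60000)
O(S) = -5/3 (O(S) = 1/(-⅗) = -5/3)
s(K, M) = -5/3 + K*M (s(K, M) = M*K - 5/3 = K*M - 5/3 = -5/3 + K*M)
o(C, c) = 5*C*c
o(s(Y(1, 2), 10), 52) - 1*38524 = 5*(-5/3 + 1*10)*52 - 1*38524 = 5*(-5/3 + 10)*52 - 38524 = 5*(25/3)*52 - 38524 = 6500/3 - 38524 = -109072/3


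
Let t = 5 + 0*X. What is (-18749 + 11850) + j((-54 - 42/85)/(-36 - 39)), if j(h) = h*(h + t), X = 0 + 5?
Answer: -31134507939/4515625 ≈ -6894.8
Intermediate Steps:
X = 5
t = 5 (t = 5 + 0*5 = 5 + 0 = 5)
j(h) = h*(5 + h) (j(h) = h*(h + 5) = h*(5 + h))
(-18749 + 11850) + j((-54 - 42/85)/(-36 - 39)) = (-18749 + 11850) + ((-54 - 42/85)/(-36 - 39))*(5 + (-54 - 42/85)/(-36 - 39)) = -6899 + ((-54 - 42*1/85)/(-75))*(5 + (-54 - 42*1/85)/(-75)) = -6899 + ((-54 - 42/85)*(-1/75))*(5 + (-54 - 42/85)*(-1/75)) = -6899 + (-4632/85*(-1/75))*(5 - 4632/85*(-1/75)) = -6899 + 1544*(5 + 1544/2125)/2125 = -6899 + (1544/2125)*(12169/2125) = -6899 + 18788936/4515625 = -31134507939/4515625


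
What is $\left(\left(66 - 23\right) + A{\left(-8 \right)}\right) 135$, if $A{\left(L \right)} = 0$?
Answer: $5805$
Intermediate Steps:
$\left(\left(66 - 23\right) + A{\left(-8 \right)}\right) 135 = \left(\left(66 - 23\right) + 0\right) 135 = \left(43 + 0\right) 135 = 43 \cdot 135 = 5805$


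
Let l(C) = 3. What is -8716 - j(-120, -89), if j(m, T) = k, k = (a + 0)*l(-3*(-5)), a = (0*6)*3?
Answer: -8716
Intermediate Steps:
a = 0 (a = 0*3 = 0)
k = 0 (k = (0 + 0)*3 = 0*3 = 0)
j(m, T) = 0
-8716 - j(-120, -89) = -8716 - 1*0 = -8716 + 0 = -8716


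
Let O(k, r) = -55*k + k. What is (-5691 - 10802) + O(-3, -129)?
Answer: -16331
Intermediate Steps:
O(k, r) = -54*k
(-5691 - 10802) + O(-3, -129) = (-5691 - 10802) - 54*(-3) = -16493 + 162 = -16331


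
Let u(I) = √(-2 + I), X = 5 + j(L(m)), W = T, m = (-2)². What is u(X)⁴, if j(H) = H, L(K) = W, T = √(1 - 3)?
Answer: (3 + I*√2)² ≈ 7.0 + 8.4853*I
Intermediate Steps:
m = 4
T = I*√2 (T = √(-2) = I*√2 ≈ 1.4142*I)
W = I*√2 ≈ 1.4142*I
L(K) = I*√2
X = 5 + I*√2 ≈ 5.0 + 1.4142*I
u(X)⁴ = (√(-2 + (5 + I*√2)))⁴ = (√(3 + I*√2))⁴ = (3 + I*√2)²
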